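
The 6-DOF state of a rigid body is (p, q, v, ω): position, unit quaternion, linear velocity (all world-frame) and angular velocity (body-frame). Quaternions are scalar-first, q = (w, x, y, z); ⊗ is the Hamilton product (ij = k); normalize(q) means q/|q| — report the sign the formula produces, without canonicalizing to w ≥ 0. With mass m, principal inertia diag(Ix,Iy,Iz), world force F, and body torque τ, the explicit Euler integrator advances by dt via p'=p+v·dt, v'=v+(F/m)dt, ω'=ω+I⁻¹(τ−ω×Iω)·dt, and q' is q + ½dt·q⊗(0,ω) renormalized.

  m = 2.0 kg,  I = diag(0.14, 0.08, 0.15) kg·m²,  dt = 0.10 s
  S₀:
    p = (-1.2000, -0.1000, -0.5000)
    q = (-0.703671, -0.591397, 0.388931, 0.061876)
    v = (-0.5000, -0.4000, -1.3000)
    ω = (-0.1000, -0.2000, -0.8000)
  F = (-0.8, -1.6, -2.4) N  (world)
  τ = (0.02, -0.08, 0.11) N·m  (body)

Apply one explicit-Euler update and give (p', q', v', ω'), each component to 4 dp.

(τ − ω×Iω)/I = (0.0629, -0.9900, 0.7413)
ω + α·dt = (-0.0937, -0.2990, -0.7259)
2q̇ = q⊗(0,ω) = (0.0681473, -0.2284025, -0.3385710, 0.7201093)
q + ½dt·q⊗(0,ω), renormalized = (-0.6997, -0.6023, 0.3717, 0.0978)
a = F/m = (-0.4000, -0.8000, -1.2000)
p + v·dt = (-1.2500, -0.1400, -0.6300)
v' = v + a·dt = (-0.5400, -0.4800, -1.4200)

p' = (-1.2500, -0.1400, -0.6300)
q' = (-0.6997, -0.6023, 0.3717, 0.0978)
v' = (-0.5400, -0.4800, -1.4200)
ω' = (-0.0937, -0.2990, -0.7259)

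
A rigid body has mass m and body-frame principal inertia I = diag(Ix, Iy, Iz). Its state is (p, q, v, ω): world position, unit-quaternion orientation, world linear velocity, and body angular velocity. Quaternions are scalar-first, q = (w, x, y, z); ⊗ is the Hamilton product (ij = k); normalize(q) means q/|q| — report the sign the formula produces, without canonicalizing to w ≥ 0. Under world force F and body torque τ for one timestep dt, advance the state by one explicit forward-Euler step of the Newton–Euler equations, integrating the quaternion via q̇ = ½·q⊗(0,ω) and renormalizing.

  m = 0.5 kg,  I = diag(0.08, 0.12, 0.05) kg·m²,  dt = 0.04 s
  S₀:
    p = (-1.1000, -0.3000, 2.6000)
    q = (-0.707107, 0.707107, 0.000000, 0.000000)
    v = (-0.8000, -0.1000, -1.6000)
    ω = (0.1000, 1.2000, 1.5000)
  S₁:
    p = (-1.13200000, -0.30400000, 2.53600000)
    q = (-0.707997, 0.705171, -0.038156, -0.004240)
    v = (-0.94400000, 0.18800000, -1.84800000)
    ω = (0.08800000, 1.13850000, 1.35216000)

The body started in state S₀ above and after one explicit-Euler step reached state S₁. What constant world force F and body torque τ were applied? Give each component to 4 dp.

Δv = v₁−v₀ = (-0.14400000, 0.28800000, -0.24800000)
applied force F = (-1.8000, 3.6000, -3.1000)
ω₁ − ω₀ = (-0.01200000, -0.06150000, -0.14784000)
applied torque τ = (-0.1500, -0.1800, -0.1800)

F = (-1.8000, 3.6000, -3.1000)
τ = (-0.1500, -0.1800, -0.1800)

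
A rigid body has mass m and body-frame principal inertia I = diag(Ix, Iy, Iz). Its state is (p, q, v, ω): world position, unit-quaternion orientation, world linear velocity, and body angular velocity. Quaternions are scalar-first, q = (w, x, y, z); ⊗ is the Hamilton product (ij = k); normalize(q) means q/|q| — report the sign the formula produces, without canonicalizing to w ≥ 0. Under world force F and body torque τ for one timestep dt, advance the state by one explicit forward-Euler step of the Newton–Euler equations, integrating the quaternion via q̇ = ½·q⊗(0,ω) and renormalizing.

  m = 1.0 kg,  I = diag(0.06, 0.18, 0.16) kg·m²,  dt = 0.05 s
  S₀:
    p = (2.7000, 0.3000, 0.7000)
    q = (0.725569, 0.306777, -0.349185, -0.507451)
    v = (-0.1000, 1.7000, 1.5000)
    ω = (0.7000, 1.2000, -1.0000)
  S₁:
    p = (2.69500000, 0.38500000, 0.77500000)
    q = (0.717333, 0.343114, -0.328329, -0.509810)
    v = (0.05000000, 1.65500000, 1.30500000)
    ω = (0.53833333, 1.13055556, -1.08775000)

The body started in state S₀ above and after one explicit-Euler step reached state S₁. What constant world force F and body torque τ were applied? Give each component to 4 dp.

rate change Δω = (-0.16166667, -0.06944444, -0.08775000)
ω₀×(Iω₀) = (0.0240, 0.0700, 0.1008)
applied torque τ = (-0.1700, -0.1800, -0.1800)
Δv = v₁−v₀ = (0.15000000, -0.04500000, -0.19500000)
applied force F = (3.0000, -0.9000, -3.9000)

F = (3.0000, -0.9000, -3.9000)
τ = (-0.1700, -0.1800, -0.1800)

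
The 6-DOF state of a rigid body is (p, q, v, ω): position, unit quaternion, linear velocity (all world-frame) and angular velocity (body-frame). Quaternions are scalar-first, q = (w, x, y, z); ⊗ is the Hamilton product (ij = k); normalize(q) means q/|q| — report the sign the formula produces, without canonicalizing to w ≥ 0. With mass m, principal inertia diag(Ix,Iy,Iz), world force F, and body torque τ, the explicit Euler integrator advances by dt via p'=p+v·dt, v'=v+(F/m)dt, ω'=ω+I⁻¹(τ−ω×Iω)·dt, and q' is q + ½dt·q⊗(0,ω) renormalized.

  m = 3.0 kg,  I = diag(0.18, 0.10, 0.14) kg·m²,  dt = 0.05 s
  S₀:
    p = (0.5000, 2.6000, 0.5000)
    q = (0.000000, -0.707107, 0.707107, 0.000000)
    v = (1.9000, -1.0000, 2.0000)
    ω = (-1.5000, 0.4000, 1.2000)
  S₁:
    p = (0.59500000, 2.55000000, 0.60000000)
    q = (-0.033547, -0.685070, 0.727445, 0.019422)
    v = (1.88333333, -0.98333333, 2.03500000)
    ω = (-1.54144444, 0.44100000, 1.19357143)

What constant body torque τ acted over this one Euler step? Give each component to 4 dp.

τ = (-0.1300, 0.0100, 0.0300)

rate change Δω = (-0.04144444, 0.04100000, -0.00642857)
τ = I·(Δω/dt) + ω₀×(Iω₀) = (-0.1300, 0.0100, 0.0300)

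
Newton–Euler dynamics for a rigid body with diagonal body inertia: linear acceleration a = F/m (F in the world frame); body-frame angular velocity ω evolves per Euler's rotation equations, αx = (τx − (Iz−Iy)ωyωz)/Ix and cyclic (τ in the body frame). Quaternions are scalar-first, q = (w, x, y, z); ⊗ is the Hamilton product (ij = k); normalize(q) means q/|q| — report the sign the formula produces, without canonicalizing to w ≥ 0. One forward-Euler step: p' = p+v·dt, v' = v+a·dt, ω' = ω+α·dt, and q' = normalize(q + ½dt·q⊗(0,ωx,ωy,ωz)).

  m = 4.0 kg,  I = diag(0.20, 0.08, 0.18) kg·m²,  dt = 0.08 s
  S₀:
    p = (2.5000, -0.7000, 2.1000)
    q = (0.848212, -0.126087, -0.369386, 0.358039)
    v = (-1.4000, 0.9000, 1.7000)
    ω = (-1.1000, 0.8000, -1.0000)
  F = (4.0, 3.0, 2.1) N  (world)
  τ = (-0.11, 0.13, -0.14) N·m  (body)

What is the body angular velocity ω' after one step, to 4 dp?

ω' = (-1.1120, 0.9080, -1.1092)

precession coupling ω×(Iω) = (-0.0800, 0.0220, 0.1056)
angular accel α = (-0.1500, 1.3500, -1.3644)
ω + α·dt = (-1.1120, 0.9080, -1.1092)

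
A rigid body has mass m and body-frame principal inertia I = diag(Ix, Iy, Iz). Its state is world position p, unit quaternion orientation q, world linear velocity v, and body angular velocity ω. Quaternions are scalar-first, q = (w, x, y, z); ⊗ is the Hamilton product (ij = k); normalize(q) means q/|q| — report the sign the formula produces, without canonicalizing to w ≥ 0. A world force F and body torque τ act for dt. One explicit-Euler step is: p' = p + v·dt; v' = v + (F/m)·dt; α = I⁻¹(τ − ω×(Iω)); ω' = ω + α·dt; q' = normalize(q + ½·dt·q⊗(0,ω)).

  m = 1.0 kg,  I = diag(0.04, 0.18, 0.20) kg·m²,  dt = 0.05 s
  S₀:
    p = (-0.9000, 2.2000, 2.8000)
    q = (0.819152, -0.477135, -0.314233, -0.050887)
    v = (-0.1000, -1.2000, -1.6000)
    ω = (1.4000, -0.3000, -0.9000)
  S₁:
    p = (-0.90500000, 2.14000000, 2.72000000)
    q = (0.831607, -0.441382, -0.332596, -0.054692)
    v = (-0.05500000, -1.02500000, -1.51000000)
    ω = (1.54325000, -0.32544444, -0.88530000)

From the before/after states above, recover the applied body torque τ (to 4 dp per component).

τ = (0.1200, 0.1100, 0.0000)

ω₁ − ω₀ = (0.14325000, -0.02544444, 0.01470000)
ω₀×(Iω₀) = (0.0054, 0.2016, -0.0588)
I·α + gyro = (0.1200, 0.1100, 0.0000)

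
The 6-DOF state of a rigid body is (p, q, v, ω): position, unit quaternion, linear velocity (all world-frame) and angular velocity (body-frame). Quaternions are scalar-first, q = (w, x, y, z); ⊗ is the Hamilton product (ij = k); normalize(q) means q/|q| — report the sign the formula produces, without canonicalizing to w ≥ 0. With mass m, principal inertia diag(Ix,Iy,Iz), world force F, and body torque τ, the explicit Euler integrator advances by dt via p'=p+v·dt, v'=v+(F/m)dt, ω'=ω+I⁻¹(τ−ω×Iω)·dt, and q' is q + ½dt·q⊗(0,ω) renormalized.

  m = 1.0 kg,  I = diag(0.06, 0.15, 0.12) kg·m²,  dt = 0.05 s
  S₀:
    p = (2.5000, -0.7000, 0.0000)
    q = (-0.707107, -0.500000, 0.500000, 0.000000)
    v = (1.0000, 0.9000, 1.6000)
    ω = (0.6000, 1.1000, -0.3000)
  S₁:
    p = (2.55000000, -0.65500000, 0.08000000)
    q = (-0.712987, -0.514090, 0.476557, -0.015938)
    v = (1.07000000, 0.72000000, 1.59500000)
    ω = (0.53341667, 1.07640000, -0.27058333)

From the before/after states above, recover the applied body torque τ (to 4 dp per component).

τ = (-0.0700, -0.0600, 0.1300)

rate change Δω = (-0.06658333, -0.02360000, 0.02941667)
I·α + gyro = (-0.0700, -0.0600, 0.1300)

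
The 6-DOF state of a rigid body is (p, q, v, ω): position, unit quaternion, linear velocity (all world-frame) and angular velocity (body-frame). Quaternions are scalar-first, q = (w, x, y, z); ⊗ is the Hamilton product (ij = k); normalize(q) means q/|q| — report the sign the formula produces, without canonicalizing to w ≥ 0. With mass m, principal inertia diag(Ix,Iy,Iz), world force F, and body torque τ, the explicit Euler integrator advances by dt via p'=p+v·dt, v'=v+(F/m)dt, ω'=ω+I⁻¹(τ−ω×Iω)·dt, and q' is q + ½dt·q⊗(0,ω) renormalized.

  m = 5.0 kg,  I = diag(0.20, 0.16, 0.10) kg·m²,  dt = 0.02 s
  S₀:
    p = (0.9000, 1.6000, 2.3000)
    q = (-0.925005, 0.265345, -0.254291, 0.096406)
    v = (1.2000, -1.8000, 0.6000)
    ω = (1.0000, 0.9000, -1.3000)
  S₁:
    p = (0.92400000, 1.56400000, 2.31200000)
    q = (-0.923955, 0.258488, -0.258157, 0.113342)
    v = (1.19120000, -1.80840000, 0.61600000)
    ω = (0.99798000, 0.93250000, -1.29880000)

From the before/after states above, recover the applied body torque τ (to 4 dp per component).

τ = (0.0500, 0.1300, -0.0300)

ω₁ − ω₀ = (-0.00202000, 0.03250000, 0.00120000)
ω₀×(Iω₀) = (0.0702, -0.1300, -0.0360)
τ = I·(Δω/dt) + ω₀×(Iω₀) = (0.0500, 0.1300, -0.0300)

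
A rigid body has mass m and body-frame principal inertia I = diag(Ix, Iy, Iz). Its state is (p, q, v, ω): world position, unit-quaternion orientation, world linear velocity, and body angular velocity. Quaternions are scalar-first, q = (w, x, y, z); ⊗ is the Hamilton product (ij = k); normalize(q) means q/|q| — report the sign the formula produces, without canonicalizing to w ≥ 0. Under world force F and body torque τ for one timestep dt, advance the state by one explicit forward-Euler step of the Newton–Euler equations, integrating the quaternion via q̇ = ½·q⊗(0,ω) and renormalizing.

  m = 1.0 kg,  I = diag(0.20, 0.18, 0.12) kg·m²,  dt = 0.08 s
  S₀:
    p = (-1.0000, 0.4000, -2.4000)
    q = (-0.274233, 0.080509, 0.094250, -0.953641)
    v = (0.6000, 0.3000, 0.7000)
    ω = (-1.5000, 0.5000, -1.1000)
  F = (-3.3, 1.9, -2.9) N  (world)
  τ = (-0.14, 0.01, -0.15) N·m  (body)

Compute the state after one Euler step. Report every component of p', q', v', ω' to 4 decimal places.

p' = (-0.9520, 0.4240, -2.3440)
q' = (-0.3123, 0.1116, 0.1491, -0.9315)
v' = (0.3360, 0.4520, 0.4680)
ω' = (-1.5692, 0.4458, -1.2100)

precession coupling ω×(Iω) = (0.0330, 0.1320, 0.0150)
α = I⁻¹(τ − ω×Iω) = (-0.8650, -0.6778, -1.3750)
new body rate ω' = (-1.5692, 0.4458, -1.2100)
Hamilton product q⊗(0,ω) = (-0.9753666, 0.7844950, 1.3819049, 0.4832858)
updated quaternion q' = (-0.3123, 0.1116, 0.1491, -0.9315)
p' = p + v·dt = (-0.9520, 0.4240, -2.3440)
v + (F/m)dt = (0.3360, 0.4520, 0.4680)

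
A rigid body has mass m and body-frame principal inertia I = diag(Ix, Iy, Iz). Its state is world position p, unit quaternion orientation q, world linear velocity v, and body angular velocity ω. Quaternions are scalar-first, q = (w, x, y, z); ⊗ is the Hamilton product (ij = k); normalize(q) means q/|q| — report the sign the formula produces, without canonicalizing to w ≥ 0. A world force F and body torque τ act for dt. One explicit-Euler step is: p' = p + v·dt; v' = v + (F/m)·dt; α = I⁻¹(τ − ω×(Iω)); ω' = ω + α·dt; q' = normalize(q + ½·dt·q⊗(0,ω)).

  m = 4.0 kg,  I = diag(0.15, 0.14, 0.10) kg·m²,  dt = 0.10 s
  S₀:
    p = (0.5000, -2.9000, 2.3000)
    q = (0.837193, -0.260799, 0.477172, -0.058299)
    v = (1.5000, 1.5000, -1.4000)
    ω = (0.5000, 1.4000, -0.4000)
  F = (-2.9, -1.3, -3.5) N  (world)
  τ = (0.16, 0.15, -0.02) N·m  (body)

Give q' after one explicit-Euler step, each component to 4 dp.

q' = (0.8068, -0.2446, 0.5275, -0.1049)

Hamilton product q⊗(0,ω) = (-0.5609609, 0.3093463, 1.0386011, -0.9385818)
q + ½dt·q⊗(0,ω), renormalized = (0.8068, -0.2446, 0.5275, -0.1049)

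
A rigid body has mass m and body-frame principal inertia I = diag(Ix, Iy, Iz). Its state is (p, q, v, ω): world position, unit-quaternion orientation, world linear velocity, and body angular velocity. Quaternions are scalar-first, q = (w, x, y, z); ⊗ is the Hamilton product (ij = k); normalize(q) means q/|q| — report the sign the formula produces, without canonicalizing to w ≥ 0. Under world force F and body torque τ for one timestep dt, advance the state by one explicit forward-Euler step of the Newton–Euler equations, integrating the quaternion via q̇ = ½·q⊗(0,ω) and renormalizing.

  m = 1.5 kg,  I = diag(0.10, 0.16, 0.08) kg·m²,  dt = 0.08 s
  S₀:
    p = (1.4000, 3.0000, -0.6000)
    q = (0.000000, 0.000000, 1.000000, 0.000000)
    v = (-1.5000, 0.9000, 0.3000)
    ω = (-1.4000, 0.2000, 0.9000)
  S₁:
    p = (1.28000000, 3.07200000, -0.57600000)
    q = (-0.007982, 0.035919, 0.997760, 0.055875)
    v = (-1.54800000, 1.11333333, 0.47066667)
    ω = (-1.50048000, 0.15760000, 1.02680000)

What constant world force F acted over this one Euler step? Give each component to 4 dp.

Δv = v₁−v₀ = (-0.04800000, 0.21333333, 0.17066667)
F = m·Δv/dt = (-0.9000, 4.0000, 3.2000)

F = (-0.9000, 4.0000, 3.2000)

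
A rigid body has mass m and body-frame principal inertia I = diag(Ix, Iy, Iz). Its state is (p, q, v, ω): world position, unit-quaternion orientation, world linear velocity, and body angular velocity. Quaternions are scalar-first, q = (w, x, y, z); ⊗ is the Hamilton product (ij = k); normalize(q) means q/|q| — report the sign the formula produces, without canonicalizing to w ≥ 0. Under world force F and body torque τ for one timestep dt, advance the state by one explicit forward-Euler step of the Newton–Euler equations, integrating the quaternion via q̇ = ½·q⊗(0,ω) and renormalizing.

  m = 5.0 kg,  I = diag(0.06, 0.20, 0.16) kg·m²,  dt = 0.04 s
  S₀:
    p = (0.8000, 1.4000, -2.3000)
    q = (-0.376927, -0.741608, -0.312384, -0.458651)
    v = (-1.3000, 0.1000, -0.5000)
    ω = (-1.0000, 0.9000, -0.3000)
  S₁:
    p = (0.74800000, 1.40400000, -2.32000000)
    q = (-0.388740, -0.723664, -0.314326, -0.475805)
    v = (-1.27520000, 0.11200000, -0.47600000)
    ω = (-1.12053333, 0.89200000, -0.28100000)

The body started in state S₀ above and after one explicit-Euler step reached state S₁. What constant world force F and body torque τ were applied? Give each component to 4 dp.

ω₁ − ω₀ = (-0.12053333, -0.00800000, 0.01900000)
precession coupling = (0.0108, -0.0300, -0.1260)
applied torque τ = (-0.1700, -0.0700, -0.0500)
velocity change Δv = (0.02480000, 0.01200000, 0.02400000)
m·(v₁−v₀)/dt = (3.1000, 1.5000, 3.0000)

F = (3.1000, 1.5000, 3.0000)
τ = (-0.1700, -0.0700, -0.0500)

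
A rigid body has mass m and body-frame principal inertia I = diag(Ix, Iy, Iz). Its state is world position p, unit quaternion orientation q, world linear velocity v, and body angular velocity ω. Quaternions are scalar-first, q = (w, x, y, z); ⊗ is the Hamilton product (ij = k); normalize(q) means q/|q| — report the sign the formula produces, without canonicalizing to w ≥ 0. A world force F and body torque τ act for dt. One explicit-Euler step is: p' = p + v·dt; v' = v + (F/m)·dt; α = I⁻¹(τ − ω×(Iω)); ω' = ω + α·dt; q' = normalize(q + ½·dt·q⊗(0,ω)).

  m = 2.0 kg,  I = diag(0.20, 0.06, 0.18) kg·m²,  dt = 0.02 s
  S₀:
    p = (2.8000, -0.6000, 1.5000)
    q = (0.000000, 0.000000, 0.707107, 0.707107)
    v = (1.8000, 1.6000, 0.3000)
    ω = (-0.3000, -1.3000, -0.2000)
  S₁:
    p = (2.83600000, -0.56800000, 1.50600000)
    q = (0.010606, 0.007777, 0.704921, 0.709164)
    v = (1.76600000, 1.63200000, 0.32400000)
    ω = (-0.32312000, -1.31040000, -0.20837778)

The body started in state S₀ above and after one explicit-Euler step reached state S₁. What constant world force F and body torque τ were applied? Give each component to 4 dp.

F = (-3.4000, 3.2000, 2.4000)
τ = (-0.2000, -0.0300, -0.1300)

Δω = ω₁−ω₀ = (-0.02312000, -0.01040000, -0.00837778)
ω₀×(Iω₀) = (0.0312, 0.0012, -0.0546)
applied torque τ = (-0.2000, -0.0300, -0.1300)
v₁ − v₀ = (-0.03400000, 0.03200000, 0.02400000)
m·(v₁−v₀)/dt = (-3.4000, 3.2000, 2.4000)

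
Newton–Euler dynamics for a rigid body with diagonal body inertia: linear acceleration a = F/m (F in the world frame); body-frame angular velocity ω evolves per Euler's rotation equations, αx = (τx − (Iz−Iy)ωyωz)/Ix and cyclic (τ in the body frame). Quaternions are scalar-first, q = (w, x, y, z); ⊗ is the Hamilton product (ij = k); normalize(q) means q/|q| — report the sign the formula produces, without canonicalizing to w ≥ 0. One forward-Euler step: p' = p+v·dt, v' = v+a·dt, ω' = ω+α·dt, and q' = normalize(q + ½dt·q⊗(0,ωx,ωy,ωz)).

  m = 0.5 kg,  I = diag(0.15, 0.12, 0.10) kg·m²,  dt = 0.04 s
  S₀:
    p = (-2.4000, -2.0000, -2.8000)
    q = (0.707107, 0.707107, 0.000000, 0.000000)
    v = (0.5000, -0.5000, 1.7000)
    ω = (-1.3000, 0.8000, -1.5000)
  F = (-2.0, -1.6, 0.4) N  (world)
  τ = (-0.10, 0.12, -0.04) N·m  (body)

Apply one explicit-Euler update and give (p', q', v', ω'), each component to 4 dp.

ω×(Iω) gyroscopic = (0.0240, 0.0975, 0.0312)
angular accel α = (-0.8267, 0.1875, -0.7120)
new body rate ω' = (-1.3331, 0.8075, -1.5285)
2q̇ = q⊗(0,ω) = (0.9192391, -0.9192391, 1.6263461, -0.4949749)
q + ½dt·q⊗(0,ω), renormalized = (0.7248, 0.6881, 0.0325, -0.0099)
linear accel F/m = (-4.0000, -3.2000, 0.8000)
p' = p + v·dt = (-2.3800, -2.0200, -2.7320)
v + (F/m)dt = (0.3400, -0.6280, 1.7320)

p' = (-2.3800, -2.0200, -2.7320)
q' = (0.7248, 0.6881, 0.0325, -0.0099)
v' = (0.3400, -0.6280, 1.7320)
ω' = (-1.3331, 0.8075, -1.5285)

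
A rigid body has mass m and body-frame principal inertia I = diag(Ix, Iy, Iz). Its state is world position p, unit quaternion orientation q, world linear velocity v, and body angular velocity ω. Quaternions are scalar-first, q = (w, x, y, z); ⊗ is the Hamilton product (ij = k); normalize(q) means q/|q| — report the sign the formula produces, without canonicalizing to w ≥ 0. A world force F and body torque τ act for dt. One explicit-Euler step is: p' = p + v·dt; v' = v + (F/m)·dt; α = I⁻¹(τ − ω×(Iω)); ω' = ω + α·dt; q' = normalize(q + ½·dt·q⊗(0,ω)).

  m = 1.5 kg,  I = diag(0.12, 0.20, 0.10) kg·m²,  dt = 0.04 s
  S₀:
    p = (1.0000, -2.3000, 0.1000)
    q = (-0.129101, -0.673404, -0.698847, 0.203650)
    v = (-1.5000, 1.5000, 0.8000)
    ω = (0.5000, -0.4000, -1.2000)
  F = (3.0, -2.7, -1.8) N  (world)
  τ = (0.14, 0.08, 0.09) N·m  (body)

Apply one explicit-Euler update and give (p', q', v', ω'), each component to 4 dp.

p' = (0.9400, -2.2400, 0.1320)
q' = (-0.1230, -0.6561, -0.7117, 0.2190)
v' = (-1.4200, 1.4280, 0.7520)
ω' = (0.5627, -0.3816, -1.1576)

precession coupling ω×(Iω) = (-0.0480, -0.0120, -0.0160)
α = I⁻¹(τ − ω×Iω) = (1.5667, 0.4600, 1.0600)
new body rate ω' = (0.5627, -0.3816, -1.1576)
q⊗(0,ω) = (0.3015432, 0.8555259, -0.6546194, 0.7737063)
updated quaternion q' = (-0.1230, -0.6561, -0.7117, 0.2190)
p + v·dt = (0.9400, -2.2400, 0.1320)
v' = v + a·dt = (-1.4200, 1.4280, 0.7520)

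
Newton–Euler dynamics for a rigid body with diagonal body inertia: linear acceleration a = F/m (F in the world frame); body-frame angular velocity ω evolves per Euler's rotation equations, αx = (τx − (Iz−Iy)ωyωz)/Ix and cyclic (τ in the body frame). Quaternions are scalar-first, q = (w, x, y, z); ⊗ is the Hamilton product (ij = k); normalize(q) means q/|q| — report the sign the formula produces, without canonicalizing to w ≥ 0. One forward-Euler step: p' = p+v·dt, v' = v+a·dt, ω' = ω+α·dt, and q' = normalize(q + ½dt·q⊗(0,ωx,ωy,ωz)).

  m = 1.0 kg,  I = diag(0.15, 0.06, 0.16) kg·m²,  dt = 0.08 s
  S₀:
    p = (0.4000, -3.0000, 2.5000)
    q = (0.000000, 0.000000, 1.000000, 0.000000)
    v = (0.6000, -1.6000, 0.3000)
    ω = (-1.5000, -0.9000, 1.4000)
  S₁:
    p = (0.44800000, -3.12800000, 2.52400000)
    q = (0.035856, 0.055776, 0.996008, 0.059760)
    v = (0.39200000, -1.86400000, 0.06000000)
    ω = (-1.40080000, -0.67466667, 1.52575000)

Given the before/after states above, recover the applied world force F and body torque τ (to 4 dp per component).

F = (-2.6000, -3.3000, -3.0000)
τ = (0.0600, 0.1900, 0.1300)

v₁ − v₀ = (-0.20800000, -0.26400000, -0.24000000)
F = m·Δv/dt = (-2.6000, -3.3000, -3.0000)
rate change Δω = (0.09920000, 0.22533333, 0.12575000)
I·α + gyro = (0.0600, 0.1900, 0.1300)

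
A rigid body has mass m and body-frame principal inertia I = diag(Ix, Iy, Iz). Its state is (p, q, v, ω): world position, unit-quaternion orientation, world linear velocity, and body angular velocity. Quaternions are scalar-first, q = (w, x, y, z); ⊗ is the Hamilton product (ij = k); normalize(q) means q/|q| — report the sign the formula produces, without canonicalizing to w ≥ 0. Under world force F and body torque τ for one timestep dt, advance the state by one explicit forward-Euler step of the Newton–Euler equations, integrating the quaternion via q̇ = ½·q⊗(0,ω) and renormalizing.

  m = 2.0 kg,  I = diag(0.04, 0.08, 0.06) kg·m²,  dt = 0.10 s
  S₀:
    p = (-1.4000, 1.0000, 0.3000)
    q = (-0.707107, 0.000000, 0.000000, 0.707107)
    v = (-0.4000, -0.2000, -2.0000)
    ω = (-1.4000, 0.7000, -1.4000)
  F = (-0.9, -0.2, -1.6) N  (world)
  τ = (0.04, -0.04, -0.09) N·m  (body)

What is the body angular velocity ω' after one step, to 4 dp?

ω' = (-1.3490, 0.6990, -1.4847)

gyro term ω×Iω = (0.0196, -0.0392, -0.0392)
angular accel α = (0.5100, -0.0100, -0.8467)
ω + α·dt = (-1.3490, 0.6990, -1.4847)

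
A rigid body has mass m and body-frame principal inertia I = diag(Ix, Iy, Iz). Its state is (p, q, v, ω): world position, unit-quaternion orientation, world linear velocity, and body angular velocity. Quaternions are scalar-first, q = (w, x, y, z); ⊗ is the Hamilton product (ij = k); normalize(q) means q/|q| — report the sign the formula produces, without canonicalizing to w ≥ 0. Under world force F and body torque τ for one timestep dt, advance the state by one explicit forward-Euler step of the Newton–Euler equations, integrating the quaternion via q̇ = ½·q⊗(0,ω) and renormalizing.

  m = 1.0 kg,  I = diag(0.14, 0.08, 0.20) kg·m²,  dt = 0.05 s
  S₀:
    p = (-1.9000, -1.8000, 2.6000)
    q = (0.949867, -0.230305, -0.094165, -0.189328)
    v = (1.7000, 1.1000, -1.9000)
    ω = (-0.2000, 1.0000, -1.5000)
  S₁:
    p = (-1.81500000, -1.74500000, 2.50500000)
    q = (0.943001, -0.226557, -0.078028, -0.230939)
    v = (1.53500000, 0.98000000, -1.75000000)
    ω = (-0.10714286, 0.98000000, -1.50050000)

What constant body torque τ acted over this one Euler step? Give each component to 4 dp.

Δω = ω₁−ω₀ = (0.09285714, -0.02000000, -0.00050000)
ω₀×(Iω₀) = (-0.1800, -0.0180, 0.0120)
I·α + gyro = (0.0800, -0.0500, 0.0100)

τ = (0.0800, -0.0500, 0.0100)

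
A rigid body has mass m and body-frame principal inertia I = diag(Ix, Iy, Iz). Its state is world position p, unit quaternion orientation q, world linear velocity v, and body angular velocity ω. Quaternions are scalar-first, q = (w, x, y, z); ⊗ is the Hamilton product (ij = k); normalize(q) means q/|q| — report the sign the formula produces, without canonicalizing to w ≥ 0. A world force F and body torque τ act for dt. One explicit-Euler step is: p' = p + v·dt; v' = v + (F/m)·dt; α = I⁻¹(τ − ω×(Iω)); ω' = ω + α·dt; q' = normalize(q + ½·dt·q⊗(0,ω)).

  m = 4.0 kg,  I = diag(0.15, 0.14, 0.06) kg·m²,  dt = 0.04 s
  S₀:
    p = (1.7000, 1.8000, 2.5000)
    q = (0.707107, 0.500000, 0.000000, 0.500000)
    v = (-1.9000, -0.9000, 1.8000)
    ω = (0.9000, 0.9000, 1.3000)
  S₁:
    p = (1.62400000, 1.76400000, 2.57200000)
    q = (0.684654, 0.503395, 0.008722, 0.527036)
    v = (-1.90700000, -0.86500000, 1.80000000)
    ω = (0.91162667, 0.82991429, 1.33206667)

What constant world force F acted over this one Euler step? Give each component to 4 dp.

F = (-0.7000, 3.5000, 0.0000)

velocity change Δv = (-0.00700000, 0.03500000, 0.00000000)
m·(v₁−v₀)/dt = (-0.7000, 3.5000, 0.0000)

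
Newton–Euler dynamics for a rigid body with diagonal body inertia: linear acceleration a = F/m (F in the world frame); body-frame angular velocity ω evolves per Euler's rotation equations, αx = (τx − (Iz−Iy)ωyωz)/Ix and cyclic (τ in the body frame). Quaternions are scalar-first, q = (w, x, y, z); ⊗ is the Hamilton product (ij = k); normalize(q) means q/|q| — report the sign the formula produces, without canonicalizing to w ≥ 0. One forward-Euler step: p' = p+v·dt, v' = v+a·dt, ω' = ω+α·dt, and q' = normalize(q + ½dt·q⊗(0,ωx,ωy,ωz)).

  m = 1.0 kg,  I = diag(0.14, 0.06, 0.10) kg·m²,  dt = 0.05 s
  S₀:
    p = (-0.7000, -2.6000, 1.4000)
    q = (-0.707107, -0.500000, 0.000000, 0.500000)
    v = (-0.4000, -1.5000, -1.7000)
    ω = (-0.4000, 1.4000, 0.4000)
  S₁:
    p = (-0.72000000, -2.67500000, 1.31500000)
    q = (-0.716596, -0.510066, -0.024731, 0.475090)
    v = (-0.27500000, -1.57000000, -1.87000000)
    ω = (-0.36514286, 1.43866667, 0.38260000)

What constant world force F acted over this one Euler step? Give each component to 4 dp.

v₁ − v₀ = (0.12500000, -0.07000000, -0.17000000)
F = m·Δv/dt = (2.5000, -1.4000, -3.4000)

F = (2.5000, -1.4000, -3.4000)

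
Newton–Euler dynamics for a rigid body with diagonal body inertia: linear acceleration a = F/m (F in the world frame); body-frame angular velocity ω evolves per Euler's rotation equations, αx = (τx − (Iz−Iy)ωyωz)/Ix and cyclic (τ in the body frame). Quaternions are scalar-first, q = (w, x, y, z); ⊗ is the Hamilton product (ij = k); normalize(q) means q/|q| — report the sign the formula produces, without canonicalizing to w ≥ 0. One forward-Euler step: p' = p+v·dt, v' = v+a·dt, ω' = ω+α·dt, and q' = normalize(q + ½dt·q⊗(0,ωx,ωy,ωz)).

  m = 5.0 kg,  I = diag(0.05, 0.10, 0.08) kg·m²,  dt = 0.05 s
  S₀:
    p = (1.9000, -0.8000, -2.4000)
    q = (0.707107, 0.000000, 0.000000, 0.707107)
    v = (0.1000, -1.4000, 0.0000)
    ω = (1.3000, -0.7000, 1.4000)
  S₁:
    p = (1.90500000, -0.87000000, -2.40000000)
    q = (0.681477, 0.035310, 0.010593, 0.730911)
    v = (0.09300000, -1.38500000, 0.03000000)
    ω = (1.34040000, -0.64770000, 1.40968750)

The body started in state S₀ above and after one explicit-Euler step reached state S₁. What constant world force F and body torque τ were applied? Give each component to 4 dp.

F = (-0.7000, 1.5000, 3.0000)
τ = (0.0600, 0.0500, -0.0300)

v₁ − v₀ = (-0.00700000, 0.01500000, 0.03000000)
m·(v₁−v₀)/dt = (-0.7000, 1.5000, 3.0000)
Δω = ω₁−ω₀ = (0.04040000, 0.05230000, 0.00968750)
τ = I·(Δω/dt) + ω₀×(Iω₀) = (0.0600, 0.0500, -0.0300)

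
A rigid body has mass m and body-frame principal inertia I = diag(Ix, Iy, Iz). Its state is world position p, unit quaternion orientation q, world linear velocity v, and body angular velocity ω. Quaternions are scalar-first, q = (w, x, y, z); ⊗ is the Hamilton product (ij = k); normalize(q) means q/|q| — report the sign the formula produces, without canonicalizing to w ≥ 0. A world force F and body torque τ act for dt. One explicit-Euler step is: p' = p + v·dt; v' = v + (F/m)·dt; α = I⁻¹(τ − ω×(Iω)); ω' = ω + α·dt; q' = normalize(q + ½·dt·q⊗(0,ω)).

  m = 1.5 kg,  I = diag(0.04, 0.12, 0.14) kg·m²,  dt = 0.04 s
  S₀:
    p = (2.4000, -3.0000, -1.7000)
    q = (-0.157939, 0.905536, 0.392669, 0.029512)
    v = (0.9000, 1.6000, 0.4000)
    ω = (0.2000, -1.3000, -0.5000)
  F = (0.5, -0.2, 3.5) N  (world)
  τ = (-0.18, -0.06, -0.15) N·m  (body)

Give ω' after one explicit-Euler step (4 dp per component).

gyro term ω×Iω = (0.0130, 0.0100, -0.0208)
(τ − ω×Iω)/I = (-4.8250, -0.5833, -0.9229)
new body rate ω' = (0.0070, -1.3233, -0.5369)

ω' = (0.0070, -1.3233, -0.5369)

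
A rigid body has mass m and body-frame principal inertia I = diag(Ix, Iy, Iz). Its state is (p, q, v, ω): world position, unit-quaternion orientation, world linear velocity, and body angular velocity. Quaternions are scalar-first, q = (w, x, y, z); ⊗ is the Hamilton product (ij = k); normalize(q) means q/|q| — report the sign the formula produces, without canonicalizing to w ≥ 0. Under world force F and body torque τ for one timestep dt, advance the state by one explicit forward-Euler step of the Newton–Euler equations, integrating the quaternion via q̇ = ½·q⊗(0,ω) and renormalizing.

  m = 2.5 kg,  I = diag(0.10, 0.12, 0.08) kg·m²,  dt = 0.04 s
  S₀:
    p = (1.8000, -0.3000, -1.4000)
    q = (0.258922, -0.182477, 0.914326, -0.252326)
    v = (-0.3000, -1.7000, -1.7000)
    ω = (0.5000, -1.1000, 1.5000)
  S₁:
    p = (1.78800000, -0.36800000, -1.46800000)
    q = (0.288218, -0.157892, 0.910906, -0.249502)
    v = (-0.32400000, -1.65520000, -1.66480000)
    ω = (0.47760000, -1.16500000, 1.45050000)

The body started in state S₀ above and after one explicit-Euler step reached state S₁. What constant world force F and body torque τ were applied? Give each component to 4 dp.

velocity change Δv = (-0.02400000, 0.04480000, 0.03520000)
m·(v₁−v₀)/dt = (-1.5000, 2.8000, 2.2000)
rate change Δω = (-0.02240000, -0.06500000, -0.04950000)
I·α + gyro = (0.0100, -0.1800, -0.1100)

F = (-1.5000, 2.8000, 2.2000)
τ = (0.0100, -0.1800, -0.1100)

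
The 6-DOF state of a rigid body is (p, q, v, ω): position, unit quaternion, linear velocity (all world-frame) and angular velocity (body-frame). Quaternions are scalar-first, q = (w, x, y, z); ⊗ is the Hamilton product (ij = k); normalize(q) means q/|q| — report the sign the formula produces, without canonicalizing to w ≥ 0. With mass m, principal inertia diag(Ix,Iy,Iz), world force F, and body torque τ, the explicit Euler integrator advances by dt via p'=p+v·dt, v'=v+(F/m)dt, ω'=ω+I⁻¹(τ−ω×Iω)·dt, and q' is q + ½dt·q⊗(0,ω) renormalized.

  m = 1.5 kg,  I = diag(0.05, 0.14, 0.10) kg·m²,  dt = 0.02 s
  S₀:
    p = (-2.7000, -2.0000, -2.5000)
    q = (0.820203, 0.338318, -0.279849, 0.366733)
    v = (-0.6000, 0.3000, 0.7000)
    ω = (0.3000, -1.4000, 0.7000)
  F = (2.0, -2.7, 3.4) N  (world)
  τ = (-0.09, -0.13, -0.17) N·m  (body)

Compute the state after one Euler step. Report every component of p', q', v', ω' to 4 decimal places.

p' = (-2.7120, -1.9940, -2.4860)
q' = (0.8126, 0.3439, -0.2926, 0.3685)
v' = (-0.5733, 0.2640, 0.7453)
ω' = (0.2483, -1.4171, 0.6736)

a = F/m = (1.3333, -1.8000, 2.2667)
new position p' = (-2.7120, -1.9940, -2.4860)
new velocity v' = (-0.5733, 0.2640, 0.7453)
precession coupling ω×(Iω) = (0.0392, -0.0105, -0.0378)
α = I⁻¹(τ − ω×Iω) = (-2.5840, -0.8536, -1.3220)
ω' = ω + α·dt = (0.2483, -1.4171, 0.6736)
Hamilton product q⊗(0,ω) = (-0.7499971, 0.5635928, -1.2750869, 0.1844516)
q' = normalize(q + ½dt·q⊗(0,ω)) = (0.8126, 0.3439, -0.2926, 0.3685)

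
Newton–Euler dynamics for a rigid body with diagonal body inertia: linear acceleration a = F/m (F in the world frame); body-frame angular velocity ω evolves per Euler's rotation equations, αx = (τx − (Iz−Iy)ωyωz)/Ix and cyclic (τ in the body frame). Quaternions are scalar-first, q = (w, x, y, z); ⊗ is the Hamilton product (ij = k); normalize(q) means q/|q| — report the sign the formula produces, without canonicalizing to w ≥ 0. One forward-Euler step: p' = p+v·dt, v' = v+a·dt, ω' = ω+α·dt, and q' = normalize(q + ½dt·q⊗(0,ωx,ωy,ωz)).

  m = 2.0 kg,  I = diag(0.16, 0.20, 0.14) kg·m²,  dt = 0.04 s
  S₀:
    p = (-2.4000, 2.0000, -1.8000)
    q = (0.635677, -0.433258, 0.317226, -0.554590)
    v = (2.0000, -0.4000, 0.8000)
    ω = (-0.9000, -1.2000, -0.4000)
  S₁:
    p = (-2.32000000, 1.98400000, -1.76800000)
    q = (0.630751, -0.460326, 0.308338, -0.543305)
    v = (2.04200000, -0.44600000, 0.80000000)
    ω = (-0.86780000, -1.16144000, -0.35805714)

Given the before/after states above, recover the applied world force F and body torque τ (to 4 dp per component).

v₁ − v₀ = (0.04200000, -0.04600000, 0.00000000)
F = m·Δv/dt = (2.1000, -2.3000, 0.0000)
ω₁ − ω₀ = (0.03220000, 0.03856000, 0.04194286)
τ = I·(Δω/dt) + ω₀×(Iω₀) = (0.1000, 0.2000, 0.1900)

F = (2.1000, -2.3000, 0.0000)
τ = (0.1000, 0.2000, 0.1900)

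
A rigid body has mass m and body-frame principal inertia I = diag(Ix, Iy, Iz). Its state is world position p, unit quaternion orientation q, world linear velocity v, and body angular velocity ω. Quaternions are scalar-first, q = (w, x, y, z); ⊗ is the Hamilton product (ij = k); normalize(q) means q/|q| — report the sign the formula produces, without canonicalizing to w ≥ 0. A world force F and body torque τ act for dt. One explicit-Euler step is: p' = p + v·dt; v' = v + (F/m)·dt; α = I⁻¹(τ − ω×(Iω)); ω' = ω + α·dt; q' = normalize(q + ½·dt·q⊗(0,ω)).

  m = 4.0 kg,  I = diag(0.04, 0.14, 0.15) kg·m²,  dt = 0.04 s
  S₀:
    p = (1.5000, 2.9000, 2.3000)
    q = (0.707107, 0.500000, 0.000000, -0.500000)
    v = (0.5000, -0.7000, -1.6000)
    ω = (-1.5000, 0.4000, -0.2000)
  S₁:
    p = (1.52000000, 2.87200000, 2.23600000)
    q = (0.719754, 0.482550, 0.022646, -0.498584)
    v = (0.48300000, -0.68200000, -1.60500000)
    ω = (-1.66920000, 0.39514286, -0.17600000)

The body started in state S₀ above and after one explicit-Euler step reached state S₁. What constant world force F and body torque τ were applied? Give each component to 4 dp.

F = (-1.7000, 1.8000, -0.5000)
τ = (-0.1700, -0.0500, 0.0300)

v₁ − v₀ = (-0.01700000, 0.01800000, -0.00500000)
applied force F = (-1.7000, 1.8000, -0.5000)
ω₁ − ω₀ = (-0.16920000, -0.00485714, 0.02400000)
τ = I·(Δω/dt) + ω₀×(Iω₀) = (-0.1700, -0.0500, 0.0300)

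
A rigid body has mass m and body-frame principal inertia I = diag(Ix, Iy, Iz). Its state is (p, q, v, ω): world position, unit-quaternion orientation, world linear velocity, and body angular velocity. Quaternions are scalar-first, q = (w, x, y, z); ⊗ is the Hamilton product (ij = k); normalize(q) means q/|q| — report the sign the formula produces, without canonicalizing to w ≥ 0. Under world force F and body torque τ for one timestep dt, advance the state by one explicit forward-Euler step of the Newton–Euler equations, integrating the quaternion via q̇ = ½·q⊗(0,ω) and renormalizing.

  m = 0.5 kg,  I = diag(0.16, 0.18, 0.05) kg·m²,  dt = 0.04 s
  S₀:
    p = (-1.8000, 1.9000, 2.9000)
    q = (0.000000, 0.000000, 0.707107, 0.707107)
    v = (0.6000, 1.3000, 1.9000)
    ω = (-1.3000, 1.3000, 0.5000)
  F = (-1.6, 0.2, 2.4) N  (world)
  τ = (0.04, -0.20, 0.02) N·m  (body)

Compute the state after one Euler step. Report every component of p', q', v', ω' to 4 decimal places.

p' = (-1.7760, 1.9520, 2.9760)
q' = (-0.0254, -0.0113, 0.6882, 0.7250)
v' = (0.4720, 1.3160, 2.0920)
ω' = (-1.2689, 1.2714, 0.5430)

linear accel F/m = (-3.2000, 0.4000, 4.8000)
p + v·dt = (-1.7760, 1.9520, 2.9760)
v + (F/m)dt = (0.4720, 1.3160, 2.0920)
ω×(Iω) gyroscopic = (-0.0845, -0.0715, -0.0338)
angular accel α = (0.7781, -0.7139, 1.0760)
ω + α·dt = (-1.2689, 1.2714, 0.5430)
q⊗(0,ω) = (-1.2727926, -0.5656856, -0.9192391, 0.9192391)
q' = normalize(q + ½dt·q⊗(0,ω)) = (-0.0254, -0.0113, 0.6882, 0.7250)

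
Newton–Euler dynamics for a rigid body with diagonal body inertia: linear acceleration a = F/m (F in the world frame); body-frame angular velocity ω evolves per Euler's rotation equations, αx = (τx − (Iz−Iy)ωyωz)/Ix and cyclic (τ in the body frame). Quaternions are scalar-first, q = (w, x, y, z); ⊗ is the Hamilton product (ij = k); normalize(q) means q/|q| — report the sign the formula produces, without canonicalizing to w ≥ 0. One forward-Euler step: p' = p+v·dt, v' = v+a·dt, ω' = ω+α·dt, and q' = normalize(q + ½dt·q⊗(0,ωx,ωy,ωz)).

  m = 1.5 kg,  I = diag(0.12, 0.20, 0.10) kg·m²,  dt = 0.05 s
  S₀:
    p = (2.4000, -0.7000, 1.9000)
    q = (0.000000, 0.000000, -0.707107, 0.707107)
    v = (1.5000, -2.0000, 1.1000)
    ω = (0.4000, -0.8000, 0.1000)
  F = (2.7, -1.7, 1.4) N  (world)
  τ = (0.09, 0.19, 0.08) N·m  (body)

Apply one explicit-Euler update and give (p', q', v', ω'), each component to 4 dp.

p' = (2.4750, -0.8000, 1.9550)
q' = (-0.0159, 0.0124, -0.6999, 0.7140)
v' = (1.5900, -2.0567, 1.1467)
ω' = (0.4342, -0.7527, 0.1528)

gyro term ω×Iω = (0.0080, 0.0008, -0.0256)
(τ − ω×Iω)/I = (0.6833, 0.9460, 1.0560)
ω + α·dt = (0.4342, -0.7527, 0.1528)
2q̇ = q⊗(0,ω) = (-0.6363963, 0.4949749, 0.2828428, 0.2828428)
updated quaternion q' = (-0.0159, 0.0124, -0.6999, 0.7140)
linear accel F/m = (1.8000, -1.1333, 0.9333)
p' = p + v·dt = (2.4750, -0.8000, 1.9550)
v' = v + a·dt = (1.5900, -2.0567, 1.1467)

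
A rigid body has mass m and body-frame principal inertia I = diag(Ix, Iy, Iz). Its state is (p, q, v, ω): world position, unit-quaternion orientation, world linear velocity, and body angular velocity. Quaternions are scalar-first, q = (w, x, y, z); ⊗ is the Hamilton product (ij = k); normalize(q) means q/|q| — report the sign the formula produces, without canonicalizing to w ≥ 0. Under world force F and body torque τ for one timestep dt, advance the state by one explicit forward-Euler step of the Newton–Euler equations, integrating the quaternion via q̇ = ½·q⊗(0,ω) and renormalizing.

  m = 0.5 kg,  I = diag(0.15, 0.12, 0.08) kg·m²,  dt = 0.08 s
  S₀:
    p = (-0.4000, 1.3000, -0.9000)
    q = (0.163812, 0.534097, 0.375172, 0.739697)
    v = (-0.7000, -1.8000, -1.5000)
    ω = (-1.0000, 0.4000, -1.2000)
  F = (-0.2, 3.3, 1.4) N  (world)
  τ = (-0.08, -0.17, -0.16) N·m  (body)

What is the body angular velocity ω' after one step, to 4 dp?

ω' = (-1.0529, 0.2307, -1.3720)

ω×(Iω) gyroscopic = (0.0192, 0.0840, 0.0120)
angular accel α = (-0.6613, -2.1167, -2.1500)
new body rate ω' = (-1.0529, 0.2307, -1.3720)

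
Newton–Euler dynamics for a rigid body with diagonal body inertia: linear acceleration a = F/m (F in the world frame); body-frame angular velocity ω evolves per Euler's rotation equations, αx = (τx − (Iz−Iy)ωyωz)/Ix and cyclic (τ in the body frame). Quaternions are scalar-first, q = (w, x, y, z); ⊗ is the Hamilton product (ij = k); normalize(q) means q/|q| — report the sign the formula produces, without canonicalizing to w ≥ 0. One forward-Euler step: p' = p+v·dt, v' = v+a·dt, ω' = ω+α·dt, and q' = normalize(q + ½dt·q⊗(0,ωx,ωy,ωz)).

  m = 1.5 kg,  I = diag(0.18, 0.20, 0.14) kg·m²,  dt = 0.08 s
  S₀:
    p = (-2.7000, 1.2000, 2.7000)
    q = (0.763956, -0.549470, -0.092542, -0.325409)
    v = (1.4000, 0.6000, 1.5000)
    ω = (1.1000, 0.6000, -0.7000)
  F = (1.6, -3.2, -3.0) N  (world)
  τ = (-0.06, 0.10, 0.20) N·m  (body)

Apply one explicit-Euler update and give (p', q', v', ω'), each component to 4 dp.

p' = (-2.5880, 1.2480, 2.8200)
q' = (0.7800, -0.5046, -0.1037, -0.3553)
v' = (1.4853, 0.4293, 1.3400)
ω' = (1.0621, 0.6523, -0.5933)

α = I⁻¹(τ − ω×Iω) = (-0.4733, 0.6540, 1.3343)
ω + α·dt = (1.0621, 0.6523, -0.5933)
Hamilton product q⊗(0,ω) = (0.4321559, 1.1003764, -0.2842053, -0.7626550)
updated quaternion q' = (0.7800, -0.5046, -0.1037, -0.3553)
p + v·dt = (-2.5880, 1.2480, 2.8200)
v' = v + a·dt = (1.4853, 0.4293, 1.3400)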